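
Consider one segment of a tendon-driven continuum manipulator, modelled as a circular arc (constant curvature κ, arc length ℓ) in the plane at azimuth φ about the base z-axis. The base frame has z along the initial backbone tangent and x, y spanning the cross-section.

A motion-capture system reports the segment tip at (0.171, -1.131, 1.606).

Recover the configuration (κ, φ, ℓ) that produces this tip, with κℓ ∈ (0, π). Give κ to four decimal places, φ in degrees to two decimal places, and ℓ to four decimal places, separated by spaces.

ρ = √(x²+y²) = √(0.171² + -1.131²) = 1.14385
φ = atan2(y, x) mod 360° = atan2(-1.131, 0.171) = 278.5976°
|p|² = ρ² + z² = 1.14385² + 1.606² = 3.88764
κ = 2ρ / |p|² = 2×1.14385 / 3.88764 = 0.58846
θ = 2·atan2(ρ, z) = 2·atan2(1.14385, 1.606) = 1.23778 rad
ℓ = θ/κ = 1.23778/0.58846 = 2.10344

0.5885 278.60 2.1034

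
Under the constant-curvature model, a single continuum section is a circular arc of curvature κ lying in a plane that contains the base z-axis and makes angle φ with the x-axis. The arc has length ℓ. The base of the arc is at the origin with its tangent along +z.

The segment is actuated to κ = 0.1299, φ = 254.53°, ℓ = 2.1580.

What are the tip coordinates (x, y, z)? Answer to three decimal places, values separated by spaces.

-0.080 -0.290 2.130

θ = κ·ℓ = 0.1299 × 2.1580 = 0.28032 rad
ρ = (1 − cos θ)/κ = (1 − 0.96097)/0.1299 = 0.30049
z = sin θ / κ = 0.27667/0.1299 = 2.12985
x = ρ cos φ = 0.30049 × cos(254.53°) = -0.08015
y = ρ sin φ = 0.30049 × sin(254.53°) = -0.28961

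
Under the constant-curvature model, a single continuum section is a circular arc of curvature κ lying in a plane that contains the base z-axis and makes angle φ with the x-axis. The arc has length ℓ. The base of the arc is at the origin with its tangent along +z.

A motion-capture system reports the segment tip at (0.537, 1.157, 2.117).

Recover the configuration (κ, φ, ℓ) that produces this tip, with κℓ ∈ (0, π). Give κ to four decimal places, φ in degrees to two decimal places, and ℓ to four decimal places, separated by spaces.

ρ = √(x²+y²) = √(0.537² + 1.157²) = 1.27555
φ = atan2(y, x) mod 360° = atan2(1.157, 0.537) = 65.1025°
|p|² = ρ² + z² = 1.27555² + 2.117² = 6.10871
κ = 2ρ / |p|² = 2×1.27555 / 6.10871 = 0.41762
θ = 2·atan2(ρ, z) = 2·atan2(1.27555, 2.117) = 1.08455 rad
ℓ = θ/κ = 1.08455/0.41762 = 2.59700

0.4176 65.10 2.5970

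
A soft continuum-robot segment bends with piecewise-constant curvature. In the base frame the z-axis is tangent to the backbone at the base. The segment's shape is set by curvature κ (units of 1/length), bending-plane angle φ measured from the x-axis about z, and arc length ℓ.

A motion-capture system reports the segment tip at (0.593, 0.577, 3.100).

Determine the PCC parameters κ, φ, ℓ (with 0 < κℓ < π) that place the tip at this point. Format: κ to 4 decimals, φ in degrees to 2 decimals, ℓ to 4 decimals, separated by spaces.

0.1607 44.22 3.2452

ρ = √(x²+y²) = √(0.593² + 0.577²) = 0.82739
φ = atan2(y, x) mod 360° = atan2(0.577, 0.593) = 44.2165°
|p|² = ρ² + z² = 0.82739² + 3.100² = 10.29458
κ = 2ρ / |p|² = 2×0.82739 / 10.29458 = 0.16074
θ = 2·atan2(ρ, z) = 2·atan2(0.82739, 3.100) = 0.52164 rad
ℓ = θ/κ = 0.52164/0.16074 = 3.24519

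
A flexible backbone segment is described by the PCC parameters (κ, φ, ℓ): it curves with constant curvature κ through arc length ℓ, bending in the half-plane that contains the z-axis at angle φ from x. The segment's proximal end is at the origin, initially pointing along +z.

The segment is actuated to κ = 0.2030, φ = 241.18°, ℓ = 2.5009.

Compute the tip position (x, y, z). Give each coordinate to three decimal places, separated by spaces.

θ = κ·ℓ = 0.2030 × 2.5009 = 0.50768 rad
ρ = (1 − cos θ)/κ = (1 − 0.87387)/0.2030 = 0.62131
z = sin θ / κ = 0.48615/0.2030 = 2.39484
x = ρ cos φ = 0.62131 × cos(241.18°) = -0.29951
y = ρ sin φ = 0.62131 × sin(241.18°) = -0.54436

-0.300 -0.544 2.395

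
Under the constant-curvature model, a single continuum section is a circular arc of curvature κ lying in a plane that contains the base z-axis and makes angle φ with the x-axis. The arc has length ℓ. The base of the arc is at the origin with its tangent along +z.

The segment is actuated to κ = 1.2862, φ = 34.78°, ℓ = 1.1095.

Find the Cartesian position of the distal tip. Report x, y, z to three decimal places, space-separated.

θ = κ·ℓ = 1.2862 × 1.1095 = 1.42704 rad
ρ = (1 − cos θ)/κ = (1 − 0.14326)/1.2862 = 0.66610
z = sin θ / κ = 0.98968/1.2862 = 0.76946
x = ρ cos φ = 0.66610 × cos(34.78°) = 0.54710
y = ρ sin φ = 0.66610 × sin(34.78°) = 0.37996

0.547 0.380 0.769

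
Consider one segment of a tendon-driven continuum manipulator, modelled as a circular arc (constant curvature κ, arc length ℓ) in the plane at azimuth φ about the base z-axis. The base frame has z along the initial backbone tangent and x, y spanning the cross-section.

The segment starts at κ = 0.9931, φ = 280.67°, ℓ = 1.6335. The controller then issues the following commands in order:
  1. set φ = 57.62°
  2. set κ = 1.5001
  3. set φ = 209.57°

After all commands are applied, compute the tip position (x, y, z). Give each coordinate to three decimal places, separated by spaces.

initial: κ=0.9931, φ=280.67°, ℓ=1.6335
cmd 1: set φ=57.62° → (κ,φ,ℓ)=(0.9931,57.62°,1.6335) → tip=(0.5670,0.8941,1.0056)
cmd 2: set κ=1.5001 → (κ,φ,ℓ)=(1.5001,57.62°,1.6335) → tip=(0.6321,0.9967,0.4249)
cmd 3: set φ=209.57° → (κ,φ,ℓ)=(1.5001,209.57°,1.6335) → tip=(-1.0265,-0.5824,0.4249)

-1.027 -0.582 0.425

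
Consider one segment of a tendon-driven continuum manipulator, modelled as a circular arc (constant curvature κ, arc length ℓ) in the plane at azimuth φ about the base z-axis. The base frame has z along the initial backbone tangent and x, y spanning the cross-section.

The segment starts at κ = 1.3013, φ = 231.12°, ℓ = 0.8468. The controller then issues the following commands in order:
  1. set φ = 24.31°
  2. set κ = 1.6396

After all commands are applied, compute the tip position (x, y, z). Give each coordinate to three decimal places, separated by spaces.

initial: κ=1.3013, φ=231.12°, ℓ=0.8468
cmd 1: set φ=24.31° → (κ,φ,ℓ)=(1.3013,24.31°,0.8468) → tip=(0.3839,0.1734,0.6855)
cmd 2: set κ=1.6396 → (κ,φ,ℓ)=(1.6396,24.31°,0.8468) → tip=(0.4550,0.2055,0.5998)

0.455 0.206 0.600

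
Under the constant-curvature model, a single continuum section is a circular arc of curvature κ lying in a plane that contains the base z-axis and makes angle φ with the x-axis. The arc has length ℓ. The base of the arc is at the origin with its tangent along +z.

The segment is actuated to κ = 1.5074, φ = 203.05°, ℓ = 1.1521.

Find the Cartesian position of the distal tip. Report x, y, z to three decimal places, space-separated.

θ = κ·ℓ = 1.5074 × 1.1521 = 1.73668 rad
ρ = (1 − cos θ)/κ = (1 − -0.16512)/1.5074 = 0.77293
z = sin θ / κ = 0.98627/1.5074 = 0.65429
x = ρ cos φ = 0.77293 × cos(203.05°) = -0.71122
y = ρ sin φ = 0.77293 × sin(203.05°) = -0.30263

-0.711 -0.303 0.654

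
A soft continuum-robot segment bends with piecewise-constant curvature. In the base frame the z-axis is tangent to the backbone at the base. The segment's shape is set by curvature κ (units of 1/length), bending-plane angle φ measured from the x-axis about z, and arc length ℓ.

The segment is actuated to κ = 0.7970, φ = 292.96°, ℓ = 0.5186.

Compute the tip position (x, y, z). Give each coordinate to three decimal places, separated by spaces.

θ = κ·ℓ = 0.7970 × 0.5186 = 0.41332 rad
ρ = (1 − cos θ)/κ = (1 − 0.91579)/0.7970 = 0.10566
z = sin θ / κ = 0.40166/0.7970 = 0.50396
x = ρ cos φ = 0.10566 × cos(292.96°) = 0.04122
y = ρ sin φ = 0.10566 × sin(292.96°) = -0.09729

0.041 -0.097 0.504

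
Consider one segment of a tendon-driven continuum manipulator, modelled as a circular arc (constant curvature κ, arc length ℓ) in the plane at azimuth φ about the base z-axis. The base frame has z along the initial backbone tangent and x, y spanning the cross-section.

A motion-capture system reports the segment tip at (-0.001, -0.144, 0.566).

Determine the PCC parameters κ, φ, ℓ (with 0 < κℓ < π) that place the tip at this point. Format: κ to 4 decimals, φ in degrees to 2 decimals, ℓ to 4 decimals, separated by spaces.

0.8444 269.60 0.5901

ρ = √(x²+y²) = √(-0.001² + -0.144²) = 0.14400
φ = atan2(y, x) mod 360° = atan2(-0.144, -0.001) = 269.6021°
|p|² = ρ² + z² = 0.14400² + 0.566² = 0.34109
κ = 2ρ / |p|² = 2×0.14400 / 0.34109 = 0.84436
θ = 2·atan2(ρ, z) = 2·atan2(0.14400, 0.566) = 0.49827 rad
ℓ = θ/κ = 0.49827/0.84436 = 0.59012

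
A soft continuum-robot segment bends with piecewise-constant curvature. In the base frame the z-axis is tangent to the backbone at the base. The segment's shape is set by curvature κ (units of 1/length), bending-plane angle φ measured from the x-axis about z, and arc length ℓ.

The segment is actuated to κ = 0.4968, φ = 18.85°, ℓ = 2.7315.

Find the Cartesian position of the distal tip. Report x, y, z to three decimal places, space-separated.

θ = κ·ℓ = 0.4968 × 2.7315 = 1.35701 rad
ρ = (1 − cos θ)/κ = (1 − 0.21216)/0.4968 = 1.58582
z = sin θ / κ = 0.97723/0.4968 = 1.96706
x = ρ cos φ = 1.58582 × cos(18.85°) = 1.50077
y = ρ sin φ = 1.58582 × sin(18.85°) = 0.51237

1.501 0.512 1.967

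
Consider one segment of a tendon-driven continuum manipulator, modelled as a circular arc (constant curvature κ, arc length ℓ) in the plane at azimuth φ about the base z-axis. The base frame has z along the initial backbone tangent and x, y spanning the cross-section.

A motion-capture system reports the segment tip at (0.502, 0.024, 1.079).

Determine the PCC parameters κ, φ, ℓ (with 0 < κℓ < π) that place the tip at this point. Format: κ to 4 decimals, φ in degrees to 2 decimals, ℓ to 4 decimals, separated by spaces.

ρ = √(x²+y²) = √(0.502² + 0.024²) = 0.50257
φ = atan2(y, x) mod 360° = atan2(0.024, 0.502) = 2.7372°
|p|² = ρ² + z² = 0.50257² + 1.079² = 1.41682
κ = 2ρ / |p|² = 2×0.50257 / 1.41682 = 0.70944
θ = 2·atan2(ρ, z) = 2·atan2(0.50257, 1.079) = 0.87179 rad
ℓ = θ/κ = 0.87179/0.70944 = 1.22885

0.7094 2.74 1.2288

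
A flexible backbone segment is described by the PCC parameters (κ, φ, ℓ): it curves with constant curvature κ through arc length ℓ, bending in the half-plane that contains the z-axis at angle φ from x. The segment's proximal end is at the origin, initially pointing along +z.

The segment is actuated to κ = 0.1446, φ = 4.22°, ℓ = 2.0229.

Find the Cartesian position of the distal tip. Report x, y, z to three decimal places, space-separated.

θ = κ·ℓ = 0.1446 × 2.0229 = 0.29251 rad
ρ = (1 − cos θ)/κ = (1 − 0.95752)/0.1446 = 0.29376
z = sin θ / κ = 0.28836/0.1446 = 1.99418
x = ρ cos φ = 0.29376 × cos(4.22°) = 0.29296
y = ρ sin φ = 0.29376 × sin(4.22°) = 0.02162

0.293 0.022 1.994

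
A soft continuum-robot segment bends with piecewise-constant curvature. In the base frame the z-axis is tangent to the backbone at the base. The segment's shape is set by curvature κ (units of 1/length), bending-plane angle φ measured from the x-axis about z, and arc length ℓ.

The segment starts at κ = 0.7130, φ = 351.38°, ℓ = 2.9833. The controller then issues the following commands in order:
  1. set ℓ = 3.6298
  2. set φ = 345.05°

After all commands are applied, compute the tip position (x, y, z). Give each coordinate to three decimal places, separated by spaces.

2.508 -0.670 0.737

initial: κ=0.7130, φ=351.38°, ℓ=2.9833
cmd 1: set ℓ=3.6298 → (κ,φ,ℓ)=(0.7130,351.38°,3.6298) → tip=(2.5663,-0.3890,0.7373)
cmd 2: set φ=345.05° → (κ,φ,ℓ)=(0.7130,345.05°,3.6298) → tip=(2.5077,-0.6696,0.7373)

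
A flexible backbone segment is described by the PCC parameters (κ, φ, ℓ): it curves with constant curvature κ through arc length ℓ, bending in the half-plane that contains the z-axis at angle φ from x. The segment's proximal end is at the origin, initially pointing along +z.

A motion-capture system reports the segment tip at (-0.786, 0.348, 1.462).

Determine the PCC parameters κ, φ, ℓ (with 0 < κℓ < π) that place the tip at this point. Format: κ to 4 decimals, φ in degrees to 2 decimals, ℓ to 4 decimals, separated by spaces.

0.5977 156.12 1.7785

ρ = √(x²+y²) = √(-0.786² + 0.348²) = 0.85959
φ = atan2(y, x) mod 360° = atan2(0.348, -0.786) = 156.1187°
|p|² = ρ² + z² = 0.85959² + 1.462² = 2.87634
κ = 2ρ / |p|² = 2×0.85959 / 2.87634 = 0.59770
θ = 2·atan2(ρ, z) = 2·atan2(0.85959, 1.462) = 1.06303 rad
ℓ = θ/κ = 1.06303/0.59770 = 1.77855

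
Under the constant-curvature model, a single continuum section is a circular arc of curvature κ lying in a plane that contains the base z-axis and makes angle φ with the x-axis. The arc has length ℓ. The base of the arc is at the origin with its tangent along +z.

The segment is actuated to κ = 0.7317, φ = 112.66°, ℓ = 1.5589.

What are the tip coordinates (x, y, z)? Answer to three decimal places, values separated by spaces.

θ = κ·ℓ = 0.7317 × 1.5589 = 1.14065 rad
ρ = (1 − cos θ)/κ = (1 − 0.41701)/0.7317 = 0.79677
z = sin θ / κ = 0.90890/0.7317 = 1.24218
x = ρ cos φ = 0.79677 × cos(112.66°) = -0.30696
y = ρ sin φ = 0.79677 × sin(112.66°) = 0.73526

-0.307 0.735 1.242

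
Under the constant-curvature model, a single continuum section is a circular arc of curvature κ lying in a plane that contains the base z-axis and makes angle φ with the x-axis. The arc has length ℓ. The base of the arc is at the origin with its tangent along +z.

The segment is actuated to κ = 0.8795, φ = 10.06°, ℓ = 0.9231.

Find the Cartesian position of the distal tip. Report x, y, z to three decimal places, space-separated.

θ = κ·ℓ = 0.8795 × 0.9231 = 0.81187 rad
ρ = (1 − cos θ)/κ = (1 − 0.68815)/0.8795 = 0.35458
z = sin θ / κ = 0.72557/0.8795 = 0.82498
x = ρ cos φ = 0.35458 × cos(10.06°) = 0.34913
y = ρ sin φ = 0.35458 × sin(10.06°) = 0.06194

0.349 0.062 0.825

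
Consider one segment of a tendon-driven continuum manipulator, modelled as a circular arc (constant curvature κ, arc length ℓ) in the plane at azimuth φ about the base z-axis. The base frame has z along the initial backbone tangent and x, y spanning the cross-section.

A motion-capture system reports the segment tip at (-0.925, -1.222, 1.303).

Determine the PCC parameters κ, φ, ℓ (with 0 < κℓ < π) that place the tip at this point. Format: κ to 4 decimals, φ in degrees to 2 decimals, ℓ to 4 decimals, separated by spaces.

ρ = √(x²+y²) = √(-0.925² + -1.222²) = 1.53262
φ = atan2(y, x) mod 360° = atan2(-1.222, -0.925) = 232.8759°
|p|² = ρ² + z² = 1.53262² + 1.303² = 4.04672
κ = 2ρ / |p|² = 2×1.53262 / 4.04672 = 0.75746
θ = 2·atan2(ρ, z) = 2·atan2(1.53262, 1.303) = 1.73239 rad
ℓ = θ/κ = 1.73239/0.75746 = 2.28711

0.7575 232.88 2.2871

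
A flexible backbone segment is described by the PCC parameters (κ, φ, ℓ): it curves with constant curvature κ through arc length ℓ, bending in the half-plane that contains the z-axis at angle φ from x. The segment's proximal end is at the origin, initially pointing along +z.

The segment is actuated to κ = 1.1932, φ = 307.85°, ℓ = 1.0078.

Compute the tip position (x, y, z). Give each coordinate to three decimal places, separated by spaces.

0.329 -0.424 0.782

θ = κ·ℓ = 1.1932 × 1.0078 = 1.20251 rad
ρ = (1 − cos θ)/κ = (1 − 0.36002)/1.1932 = 0.53636
z = sin θ / κ = 0.93294/1.1932 = 0.78188
x = ρ cos φ = 0.53636 × cos(307.85°) = 0.32911
y = ρ sin φ = 0.53636 × sin(307.85°) = -0.42352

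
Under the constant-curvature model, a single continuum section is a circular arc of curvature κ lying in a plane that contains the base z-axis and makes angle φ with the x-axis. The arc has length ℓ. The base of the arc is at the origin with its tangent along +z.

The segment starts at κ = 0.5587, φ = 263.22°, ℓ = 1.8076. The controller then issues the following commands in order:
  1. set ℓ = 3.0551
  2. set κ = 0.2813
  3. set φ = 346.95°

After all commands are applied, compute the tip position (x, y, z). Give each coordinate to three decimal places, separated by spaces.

initial: κ=0.5587, φ=263.22°, ℓ=1.8076
cmd 1: set ℓ=3.0551 → (κ,φ,ℓ)=(0.5587,263.22°,3.0551) → tip=(-0.2400,-2.0185,1.7733)
cmd 2: set κ=0.2813 → (κ,φ,ℓ)=(0.2813,263.22°,3.0551) → tip=(-0.1457,-1.2253,2.6927)
cmd 3: set φ=346.95° → (κ,φ,ℓ)=(0.2813,346.95°,3.0551) → tip=(1.2021,-0.2786,2.6927)

1.202 -0.279 2.693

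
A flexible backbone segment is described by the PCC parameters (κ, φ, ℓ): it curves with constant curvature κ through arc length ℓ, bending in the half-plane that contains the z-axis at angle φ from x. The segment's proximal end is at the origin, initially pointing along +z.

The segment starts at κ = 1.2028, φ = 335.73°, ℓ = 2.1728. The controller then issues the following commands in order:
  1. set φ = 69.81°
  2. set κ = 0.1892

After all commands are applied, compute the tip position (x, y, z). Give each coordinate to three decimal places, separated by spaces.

initial: κ=1.2028, φ=335.73°, ℓ=2.1728
cmd 1: set φ=69.81° → (κ,φ,ℓ)=(1.2028,69.81°,2.1728) → tip=(0.5348,1.4543,0.4190)
cmd 2: set κ=0.1892 → (κ,φ,ℓ)=(0.1892,69.81°,2.1728) → tip=(0.1520,0.4133,2.1121)

0.152 0.413 2.112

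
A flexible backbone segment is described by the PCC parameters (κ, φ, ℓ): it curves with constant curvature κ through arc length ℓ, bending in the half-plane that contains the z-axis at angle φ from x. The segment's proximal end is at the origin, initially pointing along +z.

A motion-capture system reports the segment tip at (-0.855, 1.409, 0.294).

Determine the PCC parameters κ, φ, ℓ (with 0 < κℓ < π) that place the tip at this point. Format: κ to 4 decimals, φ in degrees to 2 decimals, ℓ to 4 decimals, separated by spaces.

ρ = √(x²+y²) = √(-0.855² + 1.409²) = 1.64812
φ = atan2(y, x) mod 360° = atan2(1.409, -0.855) = 121.2499°
|p|² = ρ² + z² = 1.64812² + 0.294² = 2.80274
κ = 2ρ / |p|² = 2×1.64812 / 2.80274 = 1.17608
θ = 2·atan2(ρ, z) = 2·atan2(1.64812, 0.294) = 2.78854 rad
ℓ = θ/κ = 2.78854/1.17608 = 2.37105

1.1761 121.25 2.3710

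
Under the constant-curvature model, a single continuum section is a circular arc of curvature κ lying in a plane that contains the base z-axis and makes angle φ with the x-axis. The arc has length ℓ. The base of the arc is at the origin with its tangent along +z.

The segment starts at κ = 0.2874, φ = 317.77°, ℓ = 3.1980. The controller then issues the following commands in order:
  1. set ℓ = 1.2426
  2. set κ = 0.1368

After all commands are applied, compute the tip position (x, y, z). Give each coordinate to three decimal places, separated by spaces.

0.078 -0.071 1.237

initial: κ=0.2874, φ=317.77°, ℓ=3.1980
cmd 1: set ℓ=1.2426 → (κ,φ,ℓ)=(0.2874,317.77°,1.2426) → tip=(0.1626,-0.1475,1.2164)
cmd 2: set κ=0.1368 → (κ,φ,ℓ)=(0.1368,317.77°,1.2426) → tip=(0.0780,-0.0708,1.2366)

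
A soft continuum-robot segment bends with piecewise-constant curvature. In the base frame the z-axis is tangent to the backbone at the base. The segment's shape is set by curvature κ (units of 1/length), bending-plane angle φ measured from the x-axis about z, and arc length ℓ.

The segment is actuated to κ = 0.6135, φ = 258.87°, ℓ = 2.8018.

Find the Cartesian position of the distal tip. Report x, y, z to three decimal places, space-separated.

-0.361 -1.835 1.612

θ = κ·ℓ = 0.6135 × 2.8018 = 1.71890 rad
ρ = (1 − cos θ)/κ = (1 − -0.14757)/0.6135 = 1.87052
z = sin θ / κ = 0.98905/0.6135 = 1.61215
x = ρ cos φ = 1.87052 × cos(258.87°) = -0.36108
y = ρ sin φ = 1.87052 × sin(258.87°) = -1.83534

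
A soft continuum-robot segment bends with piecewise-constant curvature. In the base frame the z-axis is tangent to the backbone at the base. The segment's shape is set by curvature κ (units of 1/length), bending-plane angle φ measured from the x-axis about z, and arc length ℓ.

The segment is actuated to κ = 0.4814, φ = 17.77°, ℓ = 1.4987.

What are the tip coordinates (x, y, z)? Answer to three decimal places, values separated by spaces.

θ = κ·ℓ = 0.4814 × 1.4987 = 0.72147 rad
ρ = (1 − cos θ)/κ = (1 − 0.75083)/0.4814 = 0.51759
z = sin θ / κ = 0.66049/0.4814 = 1.37202
x = ρ cos φ = 0.51759 × cos(17.77°) = 0.49289
y = ρ sin φ = 0.51759 × sin(17.77°) = 0.15797

0.493 0.158 1.372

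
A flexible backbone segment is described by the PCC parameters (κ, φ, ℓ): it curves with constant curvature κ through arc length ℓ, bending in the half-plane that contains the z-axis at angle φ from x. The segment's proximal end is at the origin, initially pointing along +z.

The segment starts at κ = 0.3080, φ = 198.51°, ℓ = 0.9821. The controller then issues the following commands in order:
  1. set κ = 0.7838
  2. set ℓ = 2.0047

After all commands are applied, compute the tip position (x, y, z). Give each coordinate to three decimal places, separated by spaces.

initial: κ=0.3080, φ=198.51°, ℓ=0.9821
cmd 1: set κ=0.7838 → (κ,φ,ℓ)=(0.7838,198.51°,0.9821) → tip=(-0.3411,-0.1142,0.8879)
cmd 2: set ℓ=2.0047 → (κ,φ,ℓ)=(0.7838,198.51°,2.0047) → tip=(-1.2104,-0.4052,1.2758)

-1.210 -0.405 1.276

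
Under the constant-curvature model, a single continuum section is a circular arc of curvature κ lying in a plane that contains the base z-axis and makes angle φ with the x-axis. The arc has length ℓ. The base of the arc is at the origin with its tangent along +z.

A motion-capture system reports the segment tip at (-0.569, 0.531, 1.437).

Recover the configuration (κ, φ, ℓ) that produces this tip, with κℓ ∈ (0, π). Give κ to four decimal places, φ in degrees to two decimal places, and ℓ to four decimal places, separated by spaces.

0.5828 136.98 1.7033

ρ = √(x²+y²) = √(-0.569² + 0.531²) = 0.77828
φ = atan2(y, x) mod 360° = atan2(0.531, -0.569) = 136.9785°
|p|² = ρ² + z² = 0.77828² + 1.437² = 2.67069
κ = 2ρ / |p|² = 2×0.77828 / 2.67069 = 0.58283
θ = 2·atan2(ρ, z) = 2·atan2(0.77828, 1.437) = 0.99274 rad
ℓ = θ/κ = 0.99274/0.58283 = 1.70331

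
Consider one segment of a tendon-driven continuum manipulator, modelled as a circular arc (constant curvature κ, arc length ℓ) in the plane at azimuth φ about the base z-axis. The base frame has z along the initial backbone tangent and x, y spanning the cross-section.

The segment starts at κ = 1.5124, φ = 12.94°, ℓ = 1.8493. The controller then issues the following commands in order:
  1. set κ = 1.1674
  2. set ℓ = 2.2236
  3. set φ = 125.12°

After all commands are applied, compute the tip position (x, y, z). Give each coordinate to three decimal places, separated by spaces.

initial: κ=1.5124, φ=12.94°, ℓ=1.8493
cmd 1: set κ=1.1674 → (κ,φ,ℓ)=(1.1674,12.94°,1.8493) → tip=(1.2980,0.2982,0.7127)
cmd 2: set ℓ=2.2236 → (κ,φ,ℓ)=(1.1674,12.94°,2.2236) → tip=(1.5484,0.3558,0.4446)
cmd 3: set φ=125.12° → (κ,φ,ℓ)=(1.1674,125.12°,2.2236) → tip=(-0.9140,1.2995,0.4446)

-0.914 1.300 0.445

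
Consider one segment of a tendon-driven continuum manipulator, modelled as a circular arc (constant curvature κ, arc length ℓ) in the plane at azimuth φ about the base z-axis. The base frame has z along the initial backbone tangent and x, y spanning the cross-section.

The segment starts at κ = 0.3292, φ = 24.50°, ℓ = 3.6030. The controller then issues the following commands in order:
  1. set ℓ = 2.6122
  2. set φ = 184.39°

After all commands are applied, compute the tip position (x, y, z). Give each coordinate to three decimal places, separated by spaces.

-1.053 -0.081 2.302

initial: κ=0.3292, φ=24.50°, ℓ=3.6030
cmd 1: set ℓ=2.6122 → (κ,φ,ℓ)=(0.3292,24.50°,2.6122) → tip=(0.9606,0.4378,2.3019)
cmd 2: set φ=184.39° → (κ,φ,ℓ)=(0.3292,184.39°,2.6122) → tip=(-1.0525,-0.0808,2.3019)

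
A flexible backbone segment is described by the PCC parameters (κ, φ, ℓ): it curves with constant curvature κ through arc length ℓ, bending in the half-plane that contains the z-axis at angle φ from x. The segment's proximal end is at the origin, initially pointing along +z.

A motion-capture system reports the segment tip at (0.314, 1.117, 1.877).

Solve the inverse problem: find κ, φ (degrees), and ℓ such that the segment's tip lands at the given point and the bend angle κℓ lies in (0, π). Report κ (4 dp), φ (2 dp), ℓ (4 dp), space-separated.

ρ = √(x²+y²) = √(0.314² + 1.117²) = 1.16030
φ = atan2(y, x) mod 360° = atan2(1.117, 0.314) = 74.2988°
|p|² = ρ² + z² = 1.16030² + 1.877² = 4.86941
κ = 2ρ / |p|² = 2×1.16030 / 4.86941 = 0.47656
θ = 2·atan2(ρ, z) = 2·atan2(1.16030, 1.877) = 1.10734 rad
ℓ = θ/κ = 1.10734/0.47656 = 2.32358

0.4766 74.30 2.3236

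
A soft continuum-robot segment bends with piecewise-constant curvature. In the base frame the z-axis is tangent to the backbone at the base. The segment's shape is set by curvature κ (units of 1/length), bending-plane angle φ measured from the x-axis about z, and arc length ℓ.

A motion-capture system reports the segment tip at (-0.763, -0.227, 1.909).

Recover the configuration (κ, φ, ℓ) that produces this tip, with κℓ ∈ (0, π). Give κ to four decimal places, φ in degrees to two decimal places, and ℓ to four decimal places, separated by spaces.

ρ = √(x²+y²) = √(-0.763² + -0.227²) = 0.79605
φ = atan2(y, x) mod 360° = atan2(-0.227, -0.763) = 196.5683°
|p|² = ρ² + z² = 0.79605² + 1.909² = 4.27798
κ = 2ρ / |p|² = 2×0.79605 / 4.27798 = 0.37216
θ = 2·atan2(ρ, z) = 2·atan2(0.79605, 1.909) = 0.79015 rad
ℓ = θ/κ = 0.79015/0.37216 = 2.12313

0.3722 196.57 2.1231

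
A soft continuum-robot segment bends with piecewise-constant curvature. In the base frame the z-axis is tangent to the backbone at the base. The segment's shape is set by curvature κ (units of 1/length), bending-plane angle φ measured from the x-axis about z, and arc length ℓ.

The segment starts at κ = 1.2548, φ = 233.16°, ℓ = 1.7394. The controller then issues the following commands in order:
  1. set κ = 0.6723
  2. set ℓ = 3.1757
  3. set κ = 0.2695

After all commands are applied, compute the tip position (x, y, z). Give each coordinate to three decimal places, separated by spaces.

initial: κ=1.2548, φ=233.16°, ℓ=1.7394
cmd 1: set κ=0.6723 → (κ,φ,ℓ)=(0.6723,233.16°,1.7394) → tip=(-0.5434,-0.7253,1.3692)
cmd 2: set ℓ=3.1757 → (κ,φ,ℓ)=(0.6723,233.16°,3.1757) → tip=(-1.3688,-1.8270,1.2569)
cmd 3: set κ=0.2695 → (κ,φ,ℓ)=(0.2695,233.16°,3.1757) → tip=(-0.7663,-1.0228,2.8020)

-0.766 -1.023 2.802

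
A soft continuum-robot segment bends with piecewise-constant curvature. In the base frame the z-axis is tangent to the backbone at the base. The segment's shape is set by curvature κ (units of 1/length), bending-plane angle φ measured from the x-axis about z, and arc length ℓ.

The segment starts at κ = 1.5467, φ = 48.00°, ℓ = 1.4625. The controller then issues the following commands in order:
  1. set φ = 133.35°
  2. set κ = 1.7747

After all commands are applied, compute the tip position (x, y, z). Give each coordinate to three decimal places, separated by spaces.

-0.717 0.760 0.293

initial: κ=1.5467, φ=48.00°, ℓ=1.4625
cmd 1: set φ=133.35° → (κ,φ,ℓ)=(1.5467,133.35°,1.4625) → tip=(-0.7268,0.7699,0.4981)
cmd 2: set κ=1.7747 → (κ,φ,ℓ)=(1.7747,133.35°,1.4625) → tip=(-0.7173,0.7599,0.2926)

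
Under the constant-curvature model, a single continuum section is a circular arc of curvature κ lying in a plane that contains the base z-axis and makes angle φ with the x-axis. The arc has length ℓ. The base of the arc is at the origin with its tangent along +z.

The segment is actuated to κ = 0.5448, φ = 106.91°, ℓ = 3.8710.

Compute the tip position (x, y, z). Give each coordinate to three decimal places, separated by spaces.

-0.808 2.656 1.576

θ = κ·ℓ = 0.5448 × 3.8710 = 2.10892 rad
ρ = (1 − cos θ)/κ = (1 − -0.51253)/0.5448 = 2.77630
z = sin θ / κ = 0.85867/0.5448 = 1.57612
x = ρ cos φ = 2.77630 × cos(106.91°) = -0.80754
y = ρ sin φ = 2.77630 × sin(106.91°) = 2.65626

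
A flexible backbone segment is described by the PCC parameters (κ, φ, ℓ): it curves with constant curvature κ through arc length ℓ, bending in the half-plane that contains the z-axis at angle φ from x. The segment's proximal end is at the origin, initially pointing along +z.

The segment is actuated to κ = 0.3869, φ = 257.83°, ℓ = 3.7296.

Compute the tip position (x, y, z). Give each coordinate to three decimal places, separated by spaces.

θ = κ·ℓ = 0.3869 × 3.7296 = 1.44298 rad
ρ = (1 − cos θ)/κ = (1 − 0.12747)/0.3869 = 2.25519
z = sin θ / κ = 0.99184/0.3869 = 2.56356
x = ρ cos φ = 2.25519 × cos(257.83°) = -0.47542
y = ρ sin φ = 2.25519 × sin(257.83°) = -2.20451

-0.475 -2.205 2.564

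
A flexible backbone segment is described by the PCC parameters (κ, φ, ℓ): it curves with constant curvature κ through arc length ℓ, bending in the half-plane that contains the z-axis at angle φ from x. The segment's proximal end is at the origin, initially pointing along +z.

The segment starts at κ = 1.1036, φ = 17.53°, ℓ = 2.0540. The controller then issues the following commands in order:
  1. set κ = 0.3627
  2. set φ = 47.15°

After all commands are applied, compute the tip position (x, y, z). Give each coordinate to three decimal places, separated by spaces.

initial: κ=1.1036, φ=17.53°, ℓ=2.0540
cmd 1: set κ=0.3627 → (κ,φ,ℓ)=(0.3627,17.53°,2.0540) → tip=(0.6964,0.2200,1.8692)
cmd 2: set φ=47.15° → (κ,φ,ℓ)=(0.3627,47.15°,2.0540) → tip=(0.4967,0.5355,1.8692)

0.497 0.535 1.869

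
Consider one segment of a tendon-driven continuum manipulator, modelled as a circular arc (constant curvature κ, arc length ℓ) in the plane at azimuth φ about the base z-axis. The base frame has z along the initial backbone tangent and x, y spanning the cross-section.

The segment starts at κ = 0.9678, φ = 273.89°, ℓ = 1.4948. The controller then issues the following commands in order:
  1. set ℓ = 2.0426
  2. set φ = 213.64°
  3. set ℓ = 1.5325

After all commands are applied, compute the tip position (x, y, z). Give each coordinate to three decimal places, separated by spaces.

-0.785 -0.522 1.029

initial: κ=0.9678, φ=273.89°, ℓ=1.4948
cmd 1: set ℓ=2.0426 → (κ,φ,ℓ)=(0.9678,273.89°,2.0426) → tip=(0.0978,-1.4381,0.9493)
cmd 2: set φ=213.64° → (κ,φ,ℓ)=(0.9678,213.64°,2.0426) → tip=(-1.2000,-0.7985,0.9493)
cmd 3: set ℓ=1.5325 → (κ,φ,ℓ)=(0.9678,213.64°,1.5325) → tip=(-0.7849,-0.5223,1.0293)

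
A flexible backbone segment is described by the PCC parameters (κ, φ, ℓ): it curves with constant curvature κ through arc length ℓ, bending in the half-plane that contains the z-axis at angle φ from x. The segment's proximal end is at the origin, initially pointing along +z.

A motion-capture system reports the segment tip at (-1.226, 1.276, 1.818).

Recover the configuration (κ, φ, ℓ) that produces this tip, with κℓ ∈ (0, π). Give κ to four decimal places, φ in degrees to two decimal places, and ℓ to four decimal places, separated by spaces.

0.5499 133.86 2.8076

ρ = √(x²+y²) = √(-1.226² + 1.276²) = 1.76953
φ = atan2(y, x) mod 360° = atan2(1.276, -1.226) = 133.8552°
|p|² = ρ² + z² = 1.76953² + 1.818² = 6.43638
κ = 2ρ / |p|² = 2×1.76953 / 6.43638 = 0.54985
θ = 2·atan2(ρ, z) = 2·atan2(1.76953, 1.818) = 1.54378 rad
ℓ = θ/κ = 1.54378/0.54985 = 2.80761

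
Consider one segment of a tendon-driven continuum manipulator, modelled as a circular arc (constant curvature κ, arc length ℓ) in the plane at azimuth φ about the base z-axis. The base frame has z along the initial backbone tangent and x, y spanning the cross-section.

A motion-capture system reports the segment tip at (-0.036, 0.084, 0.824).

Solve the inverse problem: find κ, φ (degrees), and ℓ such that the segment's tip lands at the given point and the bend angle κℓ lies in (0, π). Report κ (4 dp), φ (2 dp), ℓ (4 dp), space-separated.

ρ = √(x²+y²) = √(-0.036² + 0.084²) = 0.09139
φ = atan2(y, x) mod 360° = atan2(0.084, -0.036) = 113.1986°
|p|² = ρ² + z² = 0.09139² + 0.824² = 0.68733
κ = 2ρ / |p|² = 2×0.09139 / 0.68733 = 0.26593
θ = 2·atan2(ρ, z) = 2·atan2(0.09139, 0.824) = 0.22092 rad
ℓ = θ/κ = 0.22092/0.26593 = 0.83074

0.2659 113.20 0.8307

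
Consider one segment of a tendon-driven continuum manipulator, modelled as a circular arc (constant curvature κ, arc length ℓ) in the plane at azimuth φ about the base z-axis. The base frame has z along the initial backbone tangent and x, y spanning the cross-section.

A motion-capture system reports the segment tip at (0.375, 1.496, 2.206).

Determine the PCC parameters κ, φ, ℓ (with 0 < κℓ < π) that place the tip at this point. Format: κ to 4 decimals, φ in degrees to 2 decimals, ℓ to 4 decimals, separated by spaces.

ρ = √(x²+y²) = √(0.375² + 1.496²) = 1.54228
φ = atan2(y, x) mod 360° = atan2(1.496, 0.375) = 75.9277°
|p|² = ρ² + z² = 1.54228² + 2.206² = 7.24508
κ = 2ρ / |p|² = 2×1.54228 / 7.24508 = 0.42575
θ = 2·atan2(ρ, z) = 2·atan2(1.54228, 2.206) = 1.22029 rad
ℓ = θ/κ = 1.22029/0.42575 = 2.86622

0.4257 75.93 2.8662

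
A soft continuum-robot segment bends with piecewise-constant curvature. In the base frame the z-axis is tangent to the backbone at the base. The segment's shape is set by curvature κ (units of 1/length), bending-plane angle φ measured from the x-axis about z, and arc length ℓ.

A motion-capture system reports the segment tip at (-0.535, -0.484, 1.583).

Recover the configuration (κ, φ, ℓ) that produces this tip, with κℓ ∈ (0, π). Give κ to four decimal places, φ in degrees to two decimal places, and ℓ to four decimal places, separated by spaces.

0.4768 222.13 1.7938

ρ = √(x²+y²) = √(-0.535² + -0.484²) = 0.72144
φ = atan2(y, x) mod 360° = atan2(-0.484, -0.535) = 222.1348°
|p|² = ρ² + z² = 0.72144² + 1.583² = 3.02637
κ = 2ρ / |p|² = 2×0.72144 / 3.02637 = 0.47677
θ = 2·atan2(ρ, z) = 2·atan2(0.72144, 1.583) = 0.85524 rad
ℓ = θ/κ = 0.85524/0.47677 = 1.79382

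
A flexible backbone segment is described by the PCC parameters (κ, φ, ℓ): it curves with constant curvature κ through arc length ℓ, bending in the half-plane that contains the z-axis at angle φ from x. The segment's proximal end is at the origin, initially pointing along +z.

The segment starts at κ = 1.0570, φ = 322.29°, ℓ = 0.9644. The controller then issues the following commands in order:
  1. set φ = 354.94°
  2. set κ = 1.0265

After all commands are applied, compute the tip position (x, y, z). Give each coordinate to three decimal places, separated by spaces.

0.438 -0.039 0.814

initial: κ=1.0570, φ=322.29°, ℓ=0.9644
cmd 1: set φ=354.94° → (κ,φ,ℓ)=(1.0570,354.94°,0.9644) → tip=(0.4487,-0.0397,0.8058)
cmd 2: set κ=1.0265 → (κ,φ,ℓ)=(1.0265,354.94°,0.9644) → tip=(0.4379,-0.0388,0.8144)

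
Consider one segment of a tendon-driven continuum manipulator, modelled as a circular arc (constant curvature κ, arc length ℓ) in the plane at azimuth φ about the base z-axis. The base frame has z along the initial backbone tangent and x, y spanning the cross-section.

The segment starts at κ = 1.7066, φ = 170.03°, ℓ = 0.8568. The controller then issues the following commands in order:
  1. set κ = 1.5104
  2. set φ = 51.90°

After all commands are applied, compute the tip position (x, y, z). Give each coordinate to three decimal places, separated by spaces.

0.297 0.379 0.637

initial: κ=1.7066, φ=170.03°, ℓ=0.8568
cmd 1: set κ=1.5104 → (κ,φ,ℓ)=(1.5104,170.03°,0.8568) → tip=(-0.4740,0.0833,0.6369)
cmd 2: set φ=51.90° → (κ,φ,ℓ)=(1.5104,51.90°,0.8568) → tip=(0.2969,0.3787,0.6369)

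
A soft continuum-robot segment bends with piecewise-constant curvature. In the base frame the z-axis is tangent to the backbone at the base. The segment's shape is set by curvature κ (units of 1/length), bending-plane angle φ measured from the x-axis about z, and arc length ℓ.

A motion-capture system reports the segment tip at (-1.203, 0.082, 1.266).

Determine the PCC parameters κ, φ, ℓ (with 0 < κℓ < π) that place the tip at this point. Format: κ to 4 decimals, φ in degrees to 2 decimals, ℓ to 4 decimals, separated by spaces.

ρ = √(x²+y²) = √(-1.203² + 0.082²) = 1.20579
φ = atan2(y, x) mod 360° = atan2(0.082, -1.203) = 176.1006°
|p|² = ρ² + z² = 1.20579² + 1.266² = 3.05669
κ = 2ρ / |p|² = 2×1.20579 / 3.05669 = 0.78895
θ = 2·atan2(ρ, z) = 2·atan2(1.20579, 1.266) = 1.52209 rad
ℓ = θ/κ = 1.52209/0.78895 = 1.92925

0.7890 176.10 1.9293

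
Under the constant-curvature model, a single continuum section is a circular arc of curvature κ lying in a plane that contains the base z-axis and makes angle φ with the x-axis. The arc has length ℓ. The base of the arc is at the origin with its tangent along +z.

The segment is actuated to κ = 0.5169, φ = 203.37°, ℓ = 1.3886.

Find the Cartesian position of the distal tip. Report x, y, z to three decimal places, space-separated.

θ = κ·ℓ = 0.5169 × 1.3886 = 0.71777 rad
ρ = (1 − cos θ)/κ = (1 − 0.75328)/0.5169 = 0.47731
z = sin θ / κ = 0.65770/0.5169 = 1.27240
x = ρ cos φ = 0.47731 × cos(203.37°) = -0.43816
y = ρ sin φ = 0.47731 × sin(203.37°) = -0.18934

-0.438 -0.189 1.272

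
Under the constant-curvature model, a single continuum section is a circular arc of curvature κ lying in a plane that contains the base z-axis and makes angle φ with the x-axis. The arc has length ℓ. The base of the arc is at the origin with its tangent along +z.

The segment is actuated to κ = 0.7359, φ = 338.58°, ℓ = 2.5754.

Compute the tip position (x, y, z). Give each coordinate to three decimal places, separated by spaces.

θ = κ·ℓ = 0.7359 × 2.5754 = 1.89524 rad
ρ = (1 − cos θ)/κ = (1 − -0.31878)/0.7359 = 1.79206
z = sin θ / κ = 0.94783/0.7359 = 1.28799
x = ρ cos φ = 1.79206 × cos(338.58°) = 1.66828
y = ρ sin φ = 1.79206 × sin(338.58°) = -0.65446

1.668 -0.654 1.288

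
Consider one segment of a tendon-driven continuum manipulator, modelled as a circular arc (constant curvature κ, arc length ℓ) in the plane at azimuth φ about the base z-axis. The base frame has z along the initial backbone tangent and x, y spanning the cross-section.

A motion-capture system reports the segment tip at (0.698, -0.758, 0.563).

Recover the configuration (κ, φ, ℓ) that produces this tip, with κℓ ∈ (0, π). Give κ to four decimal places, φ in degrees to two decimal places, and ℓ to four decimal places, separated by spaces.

ρ = √(x²+y²) = √(0.698² + -0.758²) = 1.03042
φ = atan2(y, x) mod 360° = atan2(-0.758, 0.698) = 312.6402°
|p|² = ρ² + z² = 1.03042² + 0.563² = 1.37874
κ = 2ρ / |p|² = 2×1.03042 / 1.37874 = 1.49473
θ = 2·atan2(ρ, z) = 2·atan2(1.03042, 0.563) = 2.14148 rad
ℓ = θ/κ = 2.14148/1.49473 = 1.43268

1.4947 312.64 1.4327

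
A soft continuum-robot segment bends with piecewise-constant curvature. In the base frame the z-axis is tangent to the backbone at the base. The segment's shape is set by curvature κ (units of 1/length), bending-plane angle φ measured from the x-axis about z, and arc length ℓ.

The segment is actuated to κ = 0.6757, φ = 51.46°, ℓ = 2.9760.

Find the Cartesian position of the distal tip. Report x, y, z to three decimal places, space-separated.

θ = κ·ℓ = 0.6757 × 2.9760 = 2.01088 rad
ρ = (1 − cos θ)/κ = (1 − -0.42602)/0.6757 = 2.11043
z = sin θ / κ = 0.90471/0.6757 = 1.33893
x = ρ cos φ = 2.11043 × cos(51.46°) = 1.31493
y = ρ sin φ = 2.11043 × sin(51.46°) = 1.65072

1.315 1.651 1.339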